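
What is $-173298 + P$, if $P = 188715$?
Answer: $15417$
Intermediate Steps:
$-173298 + P = -173298 + 188715 = 15417$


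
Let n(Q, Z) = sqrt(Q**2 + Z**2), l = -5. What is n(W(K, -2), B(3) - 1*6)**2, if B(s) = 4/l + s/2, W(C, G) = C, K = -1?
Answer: 2909/100 ≈ 29.090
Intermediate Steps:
B(s) = -4/5 + s/2 (B(s) = 4/(-5) + s/2 = 4*(-1/5) + s*(1/2) = -4/5 + s/2)
n(W(K, -2), B(3) - 1*6)**2 = (sqrt((-1)**2 + ((-4/5 + (1/2)*3) - 1*6)**2))**2 = (sqrt(1 + ((-4/5 + 3/2) - 6)**2))**2 = (sqrt(1 + (7/10 - 6)**2))**2 = (sqrt(1 + (-53/10)**2))**2 = (sqrt(1 + 2809/100))**2 = (sqrt(2909/100))**2 = (sqrt(2909)/10)**2 = 2909/100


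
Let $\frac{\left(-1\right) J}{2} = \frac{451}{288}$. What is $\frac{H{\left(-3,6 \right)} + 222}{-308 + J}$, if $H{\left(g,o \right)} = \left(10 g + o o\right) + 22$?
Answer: $- \frac{36000}{44803} \approx -0.80352$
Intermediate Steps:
$H{\left(g,o \right)} = 22 + o^{2} + 10 g$ ($H{\left(g,o \right)} = \left(10 g + o^{2}\right) + 22 = \left(o^{2} + 10 g\right) + 22 = 22 + o^{2} + 10 g$)
$J = - \frac{451}{144}$ ($J = - 2 \cdot \frac{451}{288} = - 2 \cdot 451 \cdot \frac{1}{288} = \left(-2\right) \frac{451}{288} = - \frac{451}{144} \approx -3.1319$)
$\frac{H{\left(-3,6 \right)} + 222}{-308 + J} = \frac{\left(22 + 6^{2} + 10 \left(-3\right)\right) + 222}{-308 - \frac{451}{144}} = \frac{\left(22 + 36 - 30\right) + 222}{- \frac{44803}{144}} = \left(28 + 222\right) \left(- \frac{144}{44803}\right) = 250 \left(- \frac{144}{44803}\right) = - \frac{36000}{44803}$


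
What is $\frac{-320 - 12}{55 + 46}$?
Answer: $- \frac{332}{101} \approx -3.2871$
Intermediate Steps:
$\frac{-320 - 12}{55 + 46} = - \frac{332}{101}$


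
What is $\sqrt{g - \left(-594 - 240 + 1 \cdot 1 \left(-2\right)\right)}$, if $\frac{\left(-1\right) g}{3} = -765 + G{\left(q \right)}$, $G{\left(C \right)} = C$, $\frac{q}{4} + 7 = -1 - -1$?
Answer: $\sqrt{3215} \approx 56.701$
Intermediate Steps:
$q = -28$ ($q = -28 + 4 \left(-1 - -1\right) = -28 + 4 \left(-1 + 1\right) = -28 + 4 \cdot 0 = -28 + 0 = -28$)
$g = 2379$ ($g = - 3 \left(-765 - 28\right) = \left(-3\right) \left(-793\right) = 2379$)
$\sqrt{g - \left(-594 - 240 + 1 \cdot 1 \left(-2\right)\right)} = \sqrt{2379 - \left(-594 - 240 + 1 \cdot 1 \left(-2\right)\right)} = \sqrt{2379 + \left(594 - \left(-240 + 1 \left(-2\right)\right)\right)} = \sqrt{2379 + \left(594 - \left(-240 - 2\right)\right)} = \sqrt{2379 + \left(594 - -242\right)} = \sqrt{2379 + \left(594 + 242\right)} = \sqrt{2379 + 836} = \sqrt{3215}$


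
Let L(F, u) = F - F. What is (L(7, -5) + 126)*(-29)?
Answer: -3654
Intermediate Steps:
L(F, u) = 0
(L(7, -5) + 126)*(-29) = (0 + 126)*(-29) = 126*(-29) = -3654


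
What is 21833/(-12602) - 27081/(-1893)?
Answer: 99981631/7951862 ≈ 12.573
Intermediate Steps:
21833/(-12602) - 27081/(-1893) = 21833*(-1/12602) - 27081*(-1/1893) = -21833/12602 + 9027/631 = 99981631/7951862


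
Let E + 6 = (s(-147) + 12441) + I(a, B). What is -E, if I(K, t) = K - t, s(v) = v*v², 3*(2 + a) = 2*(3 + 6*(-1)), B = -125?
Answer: 3163967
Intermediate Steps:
a = -4 (a = -2 + (2*(3 + 6*(-1)))/3 = -2 + (2*(3 - 6))/3 = -2 + (2*(-3))/3 = -2 + (⅓)*(-6) = -2 - 2 = -4)
s(v) = v³
E = -3163967 (E = -6 + (((-147)³ + 12441) + (-4 - 1*(-125))) = -6 + ((-3176523 + 12441) + (-4 + 125)) = -6 + (-3164082 + 121) = -6 - 3163961 = -3163967)
-E = -1*(-3163967) = 3163967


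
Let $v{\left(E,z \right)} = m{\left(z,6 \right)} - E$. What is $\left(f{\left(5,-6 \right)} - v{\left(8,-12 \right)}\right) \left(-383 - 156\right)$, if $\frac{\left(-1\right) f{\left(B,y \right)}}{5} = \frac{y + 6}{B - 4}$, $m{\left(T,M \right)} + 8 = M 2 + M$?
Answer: $1078$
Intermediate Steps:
$m{\left(T,M \right)} = -8 + 3 M$ ($m{\left(T,M \right)} = -8 + \left(M 2 + M\right) = -8 + \left(2 M + M\right) = -8 + 3 M$)
$f{\left(B,y \right)} = - \frac{5 \left(6 + y\right)}{-4 + B}$ ($f{\left(B,y \right)} = - 5 \frac{y + 6}{B - 4} = - 5 \frac{6 + y}{-4 + B} = - \frac{5 \left(6 + y\right)}{-4 + B}$)
$v{\left(E,z \right)} = 10 - E$ ($v{\left(E,z \right)} = \left(-8 + 3 \cdot 6\right) - E = \left(-8 + 18\right) - E = 10 - E$)
$\left(f{\left(5,-6 \right)} - v{\left(8,-12 \right)}\right) \left(-383 - 156\right) = \left(\frac{5 \left(-6 - -6\right)}{-4 + 5} - \left(10 - 8\right)\right) \left(-383 - 156\right) = \left(\frac{5 \left(-6 + 6\right)}{1} - \left(10 - 8\right)\right) \left(-539\right) = \left(5 \cdot 1 \cdot 0 - 2\right) \left(-539\right) = \left(0 - 2\right) \left(-539\right) = \left(-2\right) \left(-539\right) = 1078$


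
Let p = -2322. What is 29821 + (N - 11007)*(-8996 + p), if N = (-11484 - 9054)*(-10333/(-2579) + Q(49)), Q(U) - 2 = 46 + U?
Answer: 60873418159877/2579 ≈ 2.3604e+10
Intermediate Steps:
Q(U) = 48 + U (Q(U) = 2 + (46 + U) = 48 + U)
N = -5350066848/2579 (N = (-11484 - 9054)*(-10333/(-2579) + (48 + 49)) = -20538*(-10333*(-1/2579) + 97) = -20538*(10333/2579 + 97) = -20538*260496/2579 = -5350066848/2579 ≈ -2.0745e+6)
29821 + (N - 11007)*(-8996 + p) = 29821 + (-5350066848/2579 - 11007)*(-8996 - 2322) = 29821 - 5378453901/2579*(-11318) = 29821 + 60873341251518/2579 = 60873418159877/2579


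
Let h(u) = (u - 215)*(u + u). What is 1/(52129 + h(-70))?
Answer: 1/92029 ≈ 1.0866e-5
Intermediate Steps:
h(u) = 2*u*(-215 + u) (h(u) = (-215 + u)*(2*u) = 2*u*(-215 + u))
1/(52129 + h(-70)) = 1/(52129 + 2*(-70)*(-215 - 70)) = 1/(52129 + 2*(-70)*(-285)) = 1/(52129 + 39900) = 1/92029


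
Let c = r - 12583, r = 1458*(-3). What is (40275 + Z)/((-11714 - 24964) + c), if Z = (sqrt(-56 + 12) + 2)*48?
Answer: -40371/53635 - 96*I*sqrt(11)/53635 ≈ -0.7527 - 0.0059363*I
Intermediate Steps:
r = -4374
Z = 96 + 96*I*sqrt(11) (Z = (sqrt(-44) + 2)*48 = (2*I*sqrt(11) + 2)*48 = (2 + 2*I*sqrt(11))*48 = 96 + 96*I*sqrt(11) ≈ 96.0 + 318.4*I)
c = -16957 (c = -4374 - 12583 = -16957)
(40275 + Z)/((-11714 - 24964) + c) = (40275 + (96 + 96*I*sqrt(11)))/((-11714 - 24964) - 16957) = (40371 + 96*I*sqrt(11))/(-36678 - 16957) = (40371 + 96*I*sqrt(11))/(-53635) = (40371 + 96*I*sqrt(11))*(-1/53635) = -40371/53635 - 96*I*sqrt(11)/53635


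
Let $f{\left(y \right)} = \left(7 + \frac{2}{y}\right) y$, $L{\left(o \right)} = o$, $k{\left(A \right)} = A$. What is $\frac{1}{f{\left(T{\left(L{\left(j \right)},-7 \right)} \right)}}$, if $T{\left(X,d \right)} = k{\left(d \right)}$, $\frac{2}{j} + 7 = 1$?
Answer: $- \frac{1}{47} \approx -0.021277$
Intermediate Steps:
$j = - \frac{1}{3}$ ($j = \frac{2}{-7 + 1} = \frac{2}{-6} = 2 \left(- \frac{1}{6}\right) = - \frac{1}{3} \approx -0.33333$)
$T{\left(X,d \right)} = d$
$f{\left(y \right)} = y \left(7 + \frac{2}{y}\right)$
$\frac{1}{f{\left(T{\left(L{\left(j \right)},-7 \right)} \right)}} = \frac{1}{2 + 7 \left(-7\right)} = \frac{1}{2 - 49} = \frac{1}{-47} = - \frac{1}{47}$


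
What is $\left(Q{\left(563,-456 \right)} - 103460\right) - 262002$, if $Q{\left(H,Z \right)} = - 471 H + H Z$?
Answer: $-887363$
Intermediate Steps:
$\left(Q{\left(563,-456 \right)} - 103460\right) - 262002 = \left(563 \left(-471 - 456\right) - 103460\right) - 262002 = \left(563 \left(-927\right) - 103460\right) - 262002 = \left(-521901 - 103460\right) - 262002 = -625361 - 262002 = -887363$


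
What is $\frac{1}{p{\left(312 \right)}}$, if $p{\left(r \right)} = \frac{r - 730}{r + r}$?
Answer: $- \frac{312}{209} \approx -1.4928$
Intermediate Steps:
$p{\left(r \right)} = \frac{-730 + r}{2 r}$
$\frac{1}{p{\left(312 \right)}} = \frac{1}{\frac{1}{2} \cdot \frac{1}{312} \left(-730 + 312\right)} = \frac{1}{\frac{1}{2} \cdot \frac{1}{312} \left(-418\right)} = \frac{1}{- \frac{209}{312}} = - \frac{312}{209}$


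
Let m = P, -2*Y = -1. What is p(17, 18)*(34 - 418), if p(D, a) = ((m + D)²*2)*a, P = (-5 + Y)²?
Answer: -19181664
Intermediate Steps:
Y = ½ (Y = -½*(-1) = ½ ≈ 0.50000)
P = 81/4 (P = (-5 + ½)² = (-9/2)² = 81/4 ≈ 20.250)
m = 81/4 ≈ 20.250
p(D, a) = 2*a*(81/4 + D)² (p(D, a) = ((81/4 + D)²*2)*a = (2*(81/4 + D)²)*a = 2*a*(81/4 + D)²)
p(17, 18)*(34 - 418) = ((⅛)*18*(81 + 4*17)²)*(34 - 418) = ((⅛)*18*(81 + 68)²)*(-384) = ((⅛)*18*149²)*(-384) = ((⅛)*18*22201)*(-384) = (199809/4)*(-384) = -19181664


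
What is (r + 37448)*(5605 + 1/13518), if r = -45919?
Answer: -641834040161/13518 ≈ -4.7480e+7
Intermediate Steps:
(r + 37448)*(5605 + 1/13518) = (-45919 + 37448)*(5605 + 1/13518) = -8471*(5605 + 1/13518) = -8471*75768391/13518 = -641834040161/13518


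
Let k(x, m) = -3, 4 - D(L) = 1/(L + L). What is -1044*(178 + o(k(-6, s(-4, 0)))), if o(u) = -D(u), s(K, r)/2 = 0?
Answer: -181482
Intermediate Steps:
s(K, r) = 0 (s(K, r) = 2*0 = 0)
D(L) = 4 - 1/(2*L) (D(L) = 4 - 1/(L + L) = 4 - 1/(2*L))
o(u) = -4 + 1/(2*u) (o(u) = -(4 - 1/(2*u)) = -4 + 1/(2*u))
-1044*(178 + o(k(-6, s(-4, 0)))) = -1044*(178 + (-4 + (½)/(-3))) = -1044*(178 + (-4 + (½)*(-⅓))) = -1044*(178 + (-4 - ⅙)) = -1044*(178 - 25/6) = -1044*1043/6 = -181482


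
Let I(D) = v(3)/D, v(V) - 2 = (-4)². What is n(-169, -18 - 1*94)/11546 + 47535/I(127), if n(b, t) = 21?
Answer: 5808547279/17319 ≈ 3.3539e+5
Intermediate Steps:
v(V) = 18 (v(V) = 2 + (-4)² = 2 + 16 = 18)
I(D) = 18/D
n(-169, -18 - 1*94)/11546 + 47535/I(127) = 21/11546 + 47535/((18/127)) = 21*(1/11546) + 47535/((18*(1/127))) = 21/11546 + 47535/(18/127) = 21/11546 + 47535*(127/18) = 21/11546 + 2012315/6 = 5808547279/17319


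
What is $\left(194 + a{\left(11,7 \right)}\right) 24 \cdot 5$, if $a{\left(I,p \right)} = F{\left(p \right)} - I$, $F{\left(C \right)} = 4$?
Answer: $22440$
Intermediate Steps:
$a{\left(I,p \right)} = 4 - I$
$\left(194 + a{\left(11,7 \right)}\right) 24 \cdot 5 = \left(194 + \left(4 - 11\right)\right) 24 \cdot 5 = \left(194 + \left(4 - 11\right)\right) 120 = \left(194 - 7\right) 120 = 187 \cdot 120 = 22440$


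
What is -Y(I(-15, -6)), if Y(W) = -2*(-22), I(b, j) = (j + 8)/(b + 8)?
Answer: -44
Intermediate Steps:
I(b, j) = (8 + j)/(8 + b)
Y(W) = 44
-Y(I(-15, -6)) = -1*44 = -44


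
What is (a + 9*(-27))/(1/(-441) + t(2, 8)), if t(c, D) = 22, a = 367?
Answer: 54684/9701 ≈ 5.6369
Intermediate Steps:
(a + 9*(-27))/(1/(-441) + t(2, 8)) = (367 + 9*(-27))/(1/(-441) + 22) = (367 - 243)/(-1/441 + 22) = 124/(9701/441) = 124*(441/9701) = 54684/9701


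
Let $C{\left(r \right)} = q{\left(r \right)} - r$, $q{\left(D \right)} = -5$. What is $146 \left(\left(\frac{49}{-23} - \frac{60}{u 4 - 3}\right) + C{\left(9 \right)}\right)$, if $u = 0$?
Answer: $\frac{12994}{23} \approx 564.96$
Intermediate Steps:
$C{\left(r \right)} = -5 - r$
$146 \left(\left(\frac{49}{-23} - \frac{60}{u 4 - 3}\right) + C{\left(9 \right)}\right) = 146 \left(\left(\frac{49}{-23} - \frac{60}{0 \cdot 4 - 3}\right) - 14\right) = 146 \left(\left(49 \left(- \frac{1}{23}\right) - \frac{60}{0 - 3}\right) - 14\right) = 146 \left(\left(- \frac{49}{23} - \frac{60}{-3}\right) - 14\right) = 146 \left(\left(- \frac{49}{23} - -20\right) - 14\right) = 146 \left(\left(- \frac{49}{23} + 20\right) - 14\right) = 146 \left(\frac{411}{23} - 14\right) = 146 \cdot \frac{89}{23} = \frac{12994}{23}$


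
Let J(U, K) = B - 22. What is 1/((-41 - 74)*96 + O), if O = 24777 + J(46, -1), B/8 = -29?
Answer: 1/13483 ≈ 7.4168e-5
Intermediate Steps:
B = -232 (B = 8*(-29) = -232)
J(U, K) = -254 (J(U, K) = -232 - 22 = -254)
O = 24523 (O = 24777 - 254 = 24523)
1/((-41 - 74)*96 + O) = 1/((-41 - 74)*96 + 24523) = 1/(-115*96 + 24523) = 1/(-11040 + 24523) = 1/13483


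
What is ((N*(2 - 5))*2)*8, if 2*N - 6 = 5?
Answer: -264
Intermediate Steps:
N = 11/2 (N = 3 + (½)*5 = 3 + 5/2 = 11/2 ≈ 5.5000)
((N*(2 - 5))*2)*8 = ((11*(2 - 5)/2)*2)*8 = (((11/2)*(-3))*2)*8 = -33/2*2*8 = -33*8 = -264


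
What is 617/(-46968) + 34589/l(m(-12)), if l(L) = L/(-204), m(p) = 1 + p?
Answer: 331413528221/516648 ≈ 6.4147e+5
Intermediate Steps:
l(L) = -L/204 (l(L) = L*(-1/204) = -L/204)
617/(-46968) + 34589/l(m(-12)) = 617/(-46968) + 34589/((-(1 - 12)/204)) = 617*(-1/46968) + 34589/((-1/204*(-11))) = -617/46968 + 34589/(11/204) = -617/46968 + 34589*(204/11) = -617/46968 + 7056156/11 = 331413528221/516648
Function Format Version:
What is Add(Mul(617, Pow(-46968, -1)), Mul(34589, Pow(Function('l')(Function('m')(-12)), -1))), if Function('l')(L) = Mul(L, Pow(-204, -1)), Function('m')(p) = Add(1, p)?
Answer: Rational(331413528221, 516648) ≈ 6.4147e+5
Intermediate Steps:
Function('l')(L) = Mul(Rational(-1, 204), L) (Function('l')(L) = Mul(L, Rational(-1, 204)) = Mul(Rational(-1, 204), L))
Add(Mul(617, Pow(-46968, -1)), Mul(34589, Pow(Function('l')(Function('m')(-12)), -1))) = Add(Mul(617, Pow(-46968, -1)), Mul(34589, Pow(Mul(Rational(-1, 204), Add(1, -12)), -1))) = Add(Mul(617, Rational(-1, 46968)), Mul(34589, Pow(Mul(Rational(-1, 204), -11), -1))) = Add(Rational(-617, 46968), Mul(34589, Pow(Rational(11, 204), -1))) = Add(Rational(-617, 46968), Mul(34589, Rational(204, 11))) = Add(Rational(-617, 46968), Rational(7056156, 11)) = Rational(331413528221, 516648)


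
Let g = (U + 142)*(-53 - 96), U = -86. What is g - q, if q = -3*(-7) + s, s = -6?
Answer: -8359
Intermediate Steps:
q = 15 (q = -3*(-7) - 6 = 21 - 6 = 15)
g = -8344 (g = (-86 + 142)*(-53 - 96) = 56*(-149) = -8344)
g - q = -8344 - 1*15 = -8344 - 15 = -8359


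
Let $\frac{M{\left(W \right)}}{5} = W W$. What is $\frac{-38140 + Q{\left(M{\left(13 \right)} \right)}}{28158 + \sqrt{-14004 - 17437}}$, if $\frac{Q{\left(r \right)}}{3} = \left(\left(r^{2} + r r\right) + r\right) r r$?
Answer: $\frac{17237202513235926}{158580881} - \frac{612160043797 i \sqrt{31441}}{158580881} \approx 1.087 \cdot 10^{8} - 6.8448 \cdot 10^{5} i$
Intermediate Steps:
$M{\left(W \right)} = 5 W^{2}$ ($M{\left(W \right)} = 5 W W = 5 W^{2}$)
$Q{\left(r \right)} = 3 r^{2} \left(r + 2 r^{2}\right)$ ($Q{\left(r \right)} = 3 \left(\left(r^{2} + r r\right) + r\right) r r = 3 \left(\left(r^{2} + r^{2}\right) + r\right) r^{2} = 3 \left(2 r^{2} + r\right) r^{2} = 3 \left(r + 2 r^{2}\right) r^{2} = 3 r^{2} \left(r + 2 r^{2}\right)$)
$\frac{-38140 + Q{\left(M{\left(13 \right)} \right)}}{28158 + \sqrt{-14004 - 17437}} = \frac{-38140 + \left(5 \cdot 13^{2}\right)^{3} \left(3 + 6 \cdot 5 \cdot 13^{2}\right)}{28158 + \sqrt{-14004 - 17437}} = \frac{-38140 + \left(5 \cdot 169\right)^{3} \left(3 + 6 \cdot 5 \cdot 169\right)}{28158 + \sqrt{-31441}} = \frac{-38140 + 845^{3} \left(3 + 6 \cdot 845\right)}{28158 + i \sqrt{31441}} = \frac{-38140 + 603351125 \left(3 + 5070\right)}{28158 + i \sqrt{31441}} = \frac{-38140 + 603351125 \cdot 5073}{28158 + i \sqrt{31441}} = \frac{-38140 + 3060800257125}{28158 + i \sqrt{31441}} = \frac{3060800218985}{28158 + i \sqrt{31441}}$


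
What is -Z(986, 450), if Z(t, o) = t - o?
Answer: -536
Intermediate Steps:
-Z(986, 450) = -(986 - 1*450) = -(986 - 450) = -1*536 = -536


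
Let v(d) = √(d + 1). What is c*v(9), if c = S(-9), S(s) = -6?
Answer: -6*√10 ≈ -18.974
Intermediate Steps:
v(d) = √(1 + d)
c = -6
c*v(9) = -6*√(1 + 9) = -6*√10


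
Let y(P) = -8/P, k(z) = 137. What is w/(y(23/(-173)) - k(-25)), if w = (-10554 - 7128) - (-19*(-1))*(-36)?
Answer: 130318/589 ≈ 221.25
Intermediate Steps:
w = -16998 (w = -17682 - 19*(-36) = -17682 - 1*(-684) = -17682 + 684 = -16998)
w/(y(23/(-173)) - k(-25)) = -16998/(-8/(23/(-173)) - 1*137) = -16998/(-8/(23*(-1/173)) - 137) = -16998/(-8/(-23/173) - 137) = -16998/(-8*(-173/23) - 137) = -16998/(1384/23 - 137) = -16998/(-1767/23) = -16998*(-23/1767) = 130318/589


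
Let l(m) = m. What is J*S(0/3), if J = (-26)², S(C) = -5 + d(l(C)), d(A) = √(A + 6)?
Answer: -3380 + 676*√6 ≈ -1724.1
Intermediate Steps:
d(A) = √(6 + A)
S(C) = -5 + √(6 + C)
J = 676
J*S(0/3) = 676*(-5 + √(6 + 0/3)) = 676*(-5 + √(6 + 0*(⅓))) = 676*(-5 + √(6 + 0)) = 676*(-5 + √6) = -3380 + 676*√6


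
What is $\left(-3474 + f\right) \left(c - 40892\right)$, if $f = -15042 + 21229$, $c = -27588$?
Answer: $-185786240$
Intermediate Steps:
$f = 6187$
$\left(-3474 + f\right) \left(c - 40892\right) = \left(-3474 + 6187\right) \left(-27588 - 40892\right) = 2713 \left(-68480\right) = -185786240$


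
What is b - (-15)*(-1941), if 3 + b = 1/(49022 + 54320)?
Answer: -3009112355/103342 ≈ -29118.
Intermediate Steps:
b = -310025/103342 (b = -3 + 1/(49022 + 54320) = -3 + 1/103342 = -310025/103342 ≈ -3.0000)
b - (-15)*(-1941) = -310025/103342 - (-15)*(-1941) = -310025/103342 - 1*29115 = -310025/103342 - 29115 = -3009112355/103342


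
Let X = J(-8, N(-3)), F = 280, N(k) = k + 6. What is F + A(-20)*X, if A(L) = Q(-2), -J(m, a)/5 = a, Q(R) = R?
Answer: 310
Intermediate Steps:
N(k) = 6 + k
J(m, a) = -5*a
A(L) = -2
X = -15 (X = -5*(6 - 3) = -5*3 = -15)
F + A(-20)*X = 280 - 2*(-15) = 280 + 30 = 310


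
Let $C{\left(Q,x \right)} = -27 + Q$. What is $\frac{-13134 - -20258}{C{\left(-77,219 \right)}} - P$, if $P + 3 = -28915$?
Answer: $\frac{57699}{2} \approx 28850.0$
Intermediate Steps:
$P = -28918$ ($P = -3 - 28915 = -28918$)
$\frac{-13134 - -20258}{C{\left(-77,219 \right)}} - P = \frac{-13134 - -20258}{-27 - 77} - -28918 = \frac{-13134 + 20258}{-104} + 28918 = 7124 \left(- \frac{1}{104}\right) + 28918 = - \frac{137}{2} + 28918 = \frac{57699}{2}$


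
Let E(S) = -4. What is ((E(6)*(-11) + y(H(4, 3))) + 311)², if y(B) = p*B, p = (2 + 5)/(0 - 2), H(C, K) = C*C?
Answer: 89401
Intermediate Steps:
H(C, K) = C²
p = -7/2 (p = 7/(-2) = 7*(-½) = -7/2 ≈ -3.5000)
y(B) = -7*B/2
((E(6)*(-11) + y(H(4, 3))) + 311)² = ((-4*(-11) - 7/2*4²) + 311)² = ((44 - 7/2*16) + 311)² = ((44 - 56) + 311)² = (-12 + 311)² = 299² = 89401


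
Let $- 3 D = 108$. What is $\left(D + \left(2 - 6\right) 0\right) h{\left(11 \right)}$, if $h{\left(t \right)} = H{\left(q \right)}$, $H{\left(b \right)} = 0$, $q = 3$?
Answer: $0$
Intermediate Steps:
$D = -36$ ($D = \left(- \frac{1}{3}\right) 108 = -36$)
$h{\left(t \right)} = 0$
$\left(D + \left(2 - 6\right) 0\right) h{\left(11 \right)} = \left(-36 + \left(2 - 6\right) 0\right) 0 = \left(-36 - 0\right) 0 = \left(-36 + 0\right) 0 = \left(-36\right) 0 = 0$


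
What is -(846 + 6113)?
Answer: -6959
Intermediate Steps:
-(846 + 6113) = -1*6959 = -6959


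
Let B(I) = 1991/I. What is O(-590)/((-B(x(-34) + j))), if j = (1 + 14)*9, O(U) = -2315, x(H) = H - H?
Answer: 312525/1991 ≈ 156.97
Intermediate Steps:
x(H) = 0
j = 135 (j = 15*9 = 135)
O(-590)/((-B(x(-34) + j))) = -2315/((-1991/(0 + 135))) = -2315/((-1991/135)) = -2315/((-1*1991/135)) = -2315/(-1991/135) = -2315*(-135/1991) = 312525/1991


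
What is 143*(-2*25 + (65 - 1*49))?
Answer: -4862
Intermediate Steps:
143*(-2*25 + (65 - 1*49)) = 143*(-50 + (65 - 49)) = 143*(-50 + 16) = 143*(-34) = -4862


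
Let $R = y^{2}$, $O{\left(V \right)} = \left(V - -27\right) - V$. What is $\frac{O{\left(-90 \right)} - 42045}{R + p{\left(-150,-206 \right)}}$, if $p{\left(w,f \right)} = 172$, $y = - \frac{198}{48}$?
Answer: $- \frac{2689152}{12097} \approx -222.3$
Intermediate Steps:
$y = - \frac{33}{8}$ ($y = \left(-198\right) \frac{1}{48} = - \frac{33}{8} \approx -4.125$)
$O{\left(V \right)} = 27$ ($O{\left(V \right)} = \left(V + 27\right) - V = \left(27 + V\right) - V = 27$)
$R = \frac{1089}{64}$ ($R = \left(- \frac{33}{8}\right)^{2} = \frac{1089}{64} \approx 17.016$)
$\frac{O{\left(-90 \right)} - 42045}{R + p{\left(-150,-206 \right)}} = \frac{27 - 42045}{\frac{1089}{64} + 172} = - \frac{42018}{\frac{12097}{64}} = \left(-42018\right) \frac{64}{12097} = - \frac{2689152}{12097}$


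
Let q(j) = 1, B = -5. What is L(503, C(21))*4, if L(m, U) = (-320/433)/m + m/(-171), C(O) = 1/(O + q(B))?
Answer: -438430468/37243629 ≈ -11.772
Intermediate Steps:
C(O) = 1/(1 + O) (C(O) = 1/(O + 1) = 1/(1 + O))
L(m, U) = -320/(433*m) - m/171 (L(m, U) = (-320*1/433)/m + m*(-1/171) = -320/(433*m) - m/171)
L(503, C(21))*4 = (-320/433/503 - 1/171*503)*4 = (-320/433*1/503 - 503/171)*4 = (-320/217799 - 503/171)*4 = -109607617/37243629*4 = -438430468/37243629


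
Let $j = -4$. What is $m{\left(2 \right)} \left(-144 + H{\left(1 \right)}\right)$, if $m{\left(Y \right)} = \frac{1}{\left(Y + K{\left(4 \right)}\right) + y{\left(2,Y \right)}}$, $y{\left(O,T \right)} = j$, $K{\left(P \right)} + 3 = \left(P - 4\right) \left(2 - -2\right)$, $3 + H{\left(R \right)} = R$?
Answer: $\frac{146}{5} \approx 29.2$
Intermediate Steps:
$H{\left(R \right)} = -3 + R$
$K{\left(P \right)} = -19 + 4 P$ ($K{\left(P \right)} = -3 + \left(P - 4\right) \left(2 - -2\right) = -3 + \left(-4 + P\right) \left(2 + 2\right) = -3 + \left(-4 + P\right) 4 = -3 + \left(-16 + 4 P\right) = -19 + 4 P$)
$y{\left(O,T \right)} = -4$
$m{\left(Y \right)} = \frac{1}{-7 + Y}$ ($m{\left(Y \right)} = \frac{1}{\left(Y + \left(-19 + 4 \cdot 4\right)\right) - 4} = \frac{1}{\left(Y + \left(-19 + 16\right)\right) - 4} = \frac{1}{\left(Y - 3\right) - 4} = \frac{1}{\left(-3 + Y\right) - 4} = \frac{1}{-7 + Y}$)
$m{\left(2 \right)} \left(-144 + H{\left(1 \right)}\right) = \frac{-144 + \left(-3 + 1\right)}{-7 + 2} = \frac{-144 - 2}{-5} = \left(- \frac{1}{5}\right) \left(-146\right) = \frac{146}{5}$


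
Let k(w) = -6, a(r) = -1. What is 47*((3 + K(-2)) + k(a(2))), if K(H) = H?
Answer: -235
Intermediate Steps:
47*((3 + K(-2)) + k(a(2))) = 47*((3 - 2) - 6) = 47*(1 - 6) = 47*(-5) = -235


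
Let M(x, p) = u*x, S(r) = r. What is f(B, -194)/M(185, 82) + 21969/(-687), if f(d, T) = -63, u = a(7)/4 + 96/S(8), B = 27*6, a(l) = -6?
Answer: -1356129/42365 ≈ -32.011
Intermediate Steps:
B = 162
u = 21/2 (u = -6/4 + 96/8 = -6*1/4 + 96*(1/8) = -3/2 + 12 = 21/2 ≈ 10.500)
M(x, p) = 21*x/2
f(B, -194)/M(185, 82) + 21969/(-687) = -63/((21/2)*185) + 21969/(-687) = -63/3885/2 + 21969*(-1/687) = -63*2/3885 - 7323/229 = -6/185 - 7323/229 = -1356129/42365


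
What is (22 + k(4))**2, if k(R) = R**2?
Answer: 1444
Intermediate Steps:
(22 + k(4))**2 = (22 + 4**2)**2 = (22 + 16)**2 = 38**2 = 1444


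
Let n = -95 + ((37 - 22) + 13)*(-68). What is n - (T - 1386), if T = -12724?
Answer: 12111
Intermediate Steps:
n = -1999 (n = -95 + (15 + 13)*(-68) = -95 + 28*(-68) = -95 - 1904 = -1999)
n - (T - 1386) = -1999 - (-12724 - 1386) = -1999 - 1*(-14110) = -1999 + 14110 = 12111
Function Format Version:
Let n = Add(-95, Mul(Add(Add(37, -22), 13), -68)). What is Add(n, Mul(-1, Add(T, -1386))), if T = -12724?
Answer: 12111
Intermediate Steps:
n = -1999 (n = Add(-95, Mul(Add(15, 13), -68)) = Add(-95, Mul(28, -68)) = Add(-95, -1904) = -1999)
Add(n, Mul(-1, Add(T, -1386))) = Add(-1999, Mul(-1, Add(-12724, -1386))) = Add(-1999, Mul(-1, -14110)) = Add(-1999, 14110) = 12111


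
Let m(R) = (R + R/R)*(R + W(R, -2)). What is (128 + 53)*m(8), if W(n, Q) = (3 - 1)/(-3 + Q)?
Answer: 61902/5 ≈ 12380.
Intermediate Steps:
W(n, Q) = 2/(-3 + Q)
m(R) = (1 + R)*(-⅖ + R) (m(R) = (R + R/R)*(R + 2/(-3 - 2)) = (R + 1)*(R + 2/(-5)) = (1 + R)*(R + 2*(-⅕)) = (1 + R)*(R - ⅖) = (1 + R)*(-⅖ + R))
(128 + 53)*m(8) = (128 + 53)*(-⅖ + 8² + (⅗)*8) = 181*(-⅖ + 64 + 24/5) = 181*(342/5) = 61902/5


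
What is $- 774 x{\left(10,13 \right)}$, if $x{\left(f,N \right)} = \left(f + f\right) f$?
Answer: $-154800$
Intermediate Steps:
$x{\left(f,N \right)} = 2 f^{2}$ ($x{\left(f,N \right)} = 2 f f = 2 f^{2}$)
$- 774 x{\left(10,13 \right)} = - 774 \cdot 2 \cdot 10^{2} = - 774 \cdot 2 \cdot 100 = \left(-774\right) 200 = -154800$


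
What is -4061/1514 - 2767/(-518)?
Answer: 521410/196063 ≈ 2.6594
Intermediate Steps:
-4061/1514 - 2767/(-518) = -4061*1/1514 - 2767*(-1/518) = -4061/1514 + 2767/518 = 521410/196063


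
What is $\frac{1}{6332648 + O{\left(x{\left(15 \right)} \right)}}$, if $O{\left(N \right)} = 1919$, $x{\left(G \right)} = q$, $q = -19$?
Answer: $\frac{1}{6334567} \approx 1.5786 \cdot 10^{-7}$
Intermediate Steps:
$x{\left(G \right)} = -19$
$\frac{1}{6332648 + O{\left(x{\left(15 \right)} \right)}} = \frac{1}{6332648 + 1919} = \frac{1}{6334567}$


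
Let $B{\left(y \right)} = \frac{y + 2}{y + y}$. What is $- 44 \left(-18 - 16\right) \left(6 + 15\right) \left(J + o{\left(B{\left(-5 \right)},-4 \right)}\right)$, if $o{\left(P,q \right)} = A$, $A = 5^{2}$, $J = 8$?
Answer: $1036728$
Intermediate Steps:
$B{\left(y \right)} = \frac{2 + y}{2 y}$
$A = 25$
$o{\left(P,q \right)} = 25$
$- 44 \left(-18 - 16\right) \left(6 + 15\right) \left(J + o{\left(B{\left(-5 \right)},-4 \right)}\right) = - 44 \left(-18 - 16\right) \left(6 + 15\right) \left(8 + 25\right) = - 44 \left(-18 - 16\right) 21 \cdot 33 = \left(-44\right) \left(-34\right) 693 = 1496 \cdot 693 = 1036728$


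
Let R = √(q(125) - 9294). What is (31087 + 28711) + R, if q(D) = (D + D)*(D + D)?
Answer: 59798 + √53206 ≈ 60029.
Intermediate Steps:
q(D) = 4*D² (q(D) = (2*D)*(2*D) = 4*D²)
R = √53206 (R = √(4*125² - 9294) = √(4*15625 - 9294) = √(62500 - 9294) = √53206 ≈ 230.66)
(31087 + 28711) + R = (31087 + 28711) + √53206 = 59798 + √53206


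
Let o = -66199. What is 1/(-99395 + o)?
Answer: -1/165594 ≈ -6.0389e-6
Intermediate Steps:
1/(-99395 + o) = 1/(-99395 - 66199) = 1/(-165594) = -1/165594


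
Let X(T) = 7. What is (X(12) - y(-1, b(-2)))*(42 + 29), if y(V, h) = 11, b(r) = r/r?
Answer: -284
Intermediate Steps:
b(r) = 1
(X(12) - y(-1, b(-2)))*(42 + 29) = (7 - 1*11)*(42 + 29) = (7 - 11)*71 = -4*71 = -284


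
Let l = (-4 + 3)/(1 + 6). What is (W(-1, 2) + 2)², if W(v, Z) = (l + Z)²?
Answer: 71289/2401 ≈ 29.691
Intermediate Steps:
l = -⅐ (l = -1/7 = -1*⅐ = -⅐ ≈ -0.14286)
W(v, Z) = (-⅐ + Z)²
(W(-1, 2) + 2)² = ((-1 + 7*2)²/49 + 2)² = ((-1 + 14)²/49 + 2)² = ((1/49)*13² + 2)² = ((1/49)*169 + 2)² = (169/49 + 2)² = (267/49)² = 71289/2401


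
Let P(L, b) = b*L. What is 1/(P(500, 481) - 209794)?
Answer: 1/30706 ≈ 3.2567e-5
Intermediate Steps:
P(L, b) = L*b
1/(P(500, 481) - 209794) = 1/(500*481 - 209794) = 1/(240500 - 209794) = 1/30706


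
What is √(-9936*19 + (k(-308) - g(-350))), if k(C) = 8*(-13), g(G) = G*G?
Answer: 2*I*√77847 ≈ 558.02*I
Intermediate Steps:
g(G) = G²
k(C) = -104
√(-9936*19 + (k(-308) - g(-350))) = √(-9936*19 + (-104 - 1*(-350)²)) = √(-188784 + (-104 - 1*122500)) = √(-188784 + (-104 - 122500)) = √(-188784 - 122604) = √(-311388) = 2*I*√77847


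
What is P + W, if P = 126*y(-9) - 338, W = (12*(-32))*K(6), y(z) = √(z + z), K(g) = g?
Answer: -2642 + 378*I*√2 ≈ -2642.0 + 534.57*I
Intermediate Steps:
y(z) = √2*√z (y(z) = √(2*z) = √2*√z)
W = -2304 (W = (12*(-32))*6 = -384*6 = -2304)
P = -338 + 378*I*√2 (P = 126*(√2*√(-9)) - 338 = 126*(√2*(3*I)) - 338 = 126*(3*I*√2) - 338 = 378*I*√2 - 338 = -338 + 378*I*√2 ≈ -338.0 + 534.57*I)
P + W = (-338 + 378*I*√2) - 2304 = -2642 + 378*I*√2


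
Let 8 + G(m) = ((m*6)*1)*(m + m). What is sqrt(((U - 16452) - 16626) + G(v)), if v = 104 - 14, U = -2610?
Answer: 248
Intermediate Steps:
v = 90
G(m) = -8 + 12*m**2 (G(m) = -8 + ((m*6)*1)*(m + m) = -8 + ((6*m)*1)*(2*m) = -8 + (6*m)*(2*m) = -8 + 12*m**2)
sqrt(((U - 16452) - 16626) + G(v)) = sqrt(((-2610 - 16452) - 16626) + (-8 + 12*90**2)) = sqrt((-19062 - 16626) + (-8 + 12*8100)) = sqrt(-35688 + (-8 + 97200)) = sqrt(-35688 + 97192) = sqrt(61504) = 248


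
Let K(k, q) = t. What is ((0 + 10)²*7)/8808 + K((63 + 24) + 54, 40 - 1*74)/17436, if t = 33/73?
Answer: 37136261/467127876 ≈ 0.079499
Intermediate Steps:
t = 33/73 (t = 33*(1/73) = 33/73 ≈ 0.45205)
K(k, q) = 33/73
((0 + 10)²*7)/8808 + K((63 + 24) + 54, 40 - 1*74)/17436 = ((0 + 10)²*7)/8808 + (33/73)/17436 = (10²*7)*(1/8808) + (33/73)*(1/17436) = (100*7)*(1/8808) + 11/424276 = 700*(1/8808) + 11/424276 = 175/2202 + 11/424276 = 37136261/467127876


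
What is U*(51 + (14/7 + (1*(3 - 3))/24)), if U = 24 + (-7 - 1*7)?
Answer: 530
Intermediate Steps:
U = 10 (U = 24 + (-7 - 7) = 24 - 14 = 10)
U*(51 + (14/7 + (1*(3 - 3))/24)) = 10*(51 + (14/7 + (1*(3 - 3))/24)) = 10*(51 + (14*(1/7) + (1*0)*(1/24))) = 10*(51 + (2 + 0*(1/24))) = 10*(51 + (2 + 0)) = 10*(51 + 2) = 10*53 = 530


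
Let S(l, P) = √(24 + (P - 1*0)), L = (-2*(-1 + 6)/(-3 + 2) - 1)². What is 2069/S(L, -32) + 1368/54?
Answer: 76/3 - 2069*I*√2/4 ≈ 25.333 - 731.5*I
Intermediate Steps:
L = 81 (L = (-10/(-1) - 1)² = (-10*(-1) - 1)² = (-2*(-5) - 1)² = (10 - 1)² = 9² = 81)
S(l, P) = √(24 + P) (S(l, P) = √(24 + (P + 0)) = √(24 + P))
2069/S(L, -32) + 1368/54 = 2069/(√(24 - 32)) + 1368/54 = 2069/(√(-8)) + 1368*(1/54) = 2069/((2*I*√2)) + 76/3 = 2069*(-I*√2/4) + 76/3 = -2069*I*√2/4 + 76/3 = 76/3 - 2069*I*√2/4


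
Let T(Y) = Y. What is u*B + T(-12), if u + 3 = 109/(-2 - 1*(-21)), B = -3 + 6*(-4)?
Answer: -1632/19 ≈ -85.895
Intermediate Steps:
B = -27 (B = -3 - 24 = -27)
u = 52/19 (u = -3 + 109/(-2 - 1*(-21)) = -3 + 109/(-2 + 21) = -3 + 109/19 = 52/19 ≈ 2.7368)
u*B + T(-12) = (52/19)*(-27) - 12 = -1404/19 - 12 = -1632/19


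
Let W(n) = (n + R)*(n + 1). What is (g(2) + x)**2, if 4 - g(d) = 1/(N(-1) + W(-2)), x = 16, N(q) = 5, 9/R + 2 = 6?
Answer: 141376/361 ≈ 391.62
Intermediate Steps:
R = 9/4 (R = 9/(-2 + 6) = 9/4 ≈ 2.2500)
W(n) = (1 + n)*(9/4 + n) (W(n) = (n + 9/4)*(n + 1) = (9/4 + n)*(1 + n) = (1 + n)*(9/4 + n))
g(d) = 72/19 (g(d) = 4 - 1/(5 + (9/4 + (-2)**2 + (13/4)*(-2))) = 4 - 1/(5 + (9/4 + 4 - 13/2)) = 4 - 1/(5 - 1/4) = 4 - 1/19/4 = 4 - 1*4/19 = 4 - 4/19 = 72/19)
(g(2) + x)**2 = (72/19 + 16)**2 = (376/19)**2 = 141376/361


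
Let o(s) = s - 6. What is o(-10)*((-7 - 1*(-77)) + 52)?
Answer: -1952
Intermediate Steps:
o(s) = -6 + s
o(-10)*((-7 - 1*(-77)) + 52) = (-6 - 10)*((-7 - 1*(-77)) + 52) = -16*((-7 + 77) + 52) = -16*(70 + 52) = -16*122 = -1952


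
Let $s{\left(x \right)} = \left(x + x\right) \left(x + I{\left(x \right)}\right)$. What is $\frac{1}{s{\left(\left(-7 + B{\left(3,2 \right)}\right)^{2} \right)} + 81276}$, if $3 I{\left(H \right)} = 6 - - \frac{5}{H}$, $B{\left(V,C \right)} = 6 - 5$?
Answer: $\frac{3}{252046} \approx 1.1903 \cdot 10^{-5}$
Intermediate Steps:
$B{\left(V,C \right)} = 1$ ($B{\left(V,C \right)} = 6 - 5 = 1$)
$I{\left(H \right)} = 2 + \frac{5}{3 H}$ ($I{\left(H \right)} = \frac{6 - - \frac{5}{H}}{3} = \frac{6 + \frac{5}{H}}{3} = 2 + \frac{5}{3 H}$)
$s{\left(x \right)} = 2 x \left(2 + x + \frac{5}{3 x}\right)$ ($s{\left(x \right)} = \left(x + x\right) \left(x + \left(2 + \frac{5}{3 x}\right)\right) = 2 x \left(2 + x + \frac{5}{3 x}\right)$)
$\frac{1}{s{\left(\left(-7 + B{\left(3,2 \right)}\right)^{2} \right)} + 81276} = \frac{1}{\left(\frac{10}{3} + 2 \left(\left(-7 + 1\right)^{2}\right)^{2} + 4 \left(-7 + 1\right)^{2}\right) + 81276} = \frac{1}{\left(\frac{10}{3} + 2 \left(\left(-6\right)^{2}\right)^{2} + 4 \left(-6\right)^{2}\right) + 81276} = \frac{1}{\left(\frac{10}{3} + 2 \cdot 36^{2} + 4 \cdot 36\right) + 81276} = \frac{1}{\left(\frac{10}{3} + 2 \cdot 1296 + 144\right) + 81276} = \frac{1}{\left(\frac{10}{3} + 2592 + 144\right) + 81276} = \frac{1}{\frac{8218}{3} + 81276} = \frac{1}{\frac{252046}{3}} = \frac{3}{252046}$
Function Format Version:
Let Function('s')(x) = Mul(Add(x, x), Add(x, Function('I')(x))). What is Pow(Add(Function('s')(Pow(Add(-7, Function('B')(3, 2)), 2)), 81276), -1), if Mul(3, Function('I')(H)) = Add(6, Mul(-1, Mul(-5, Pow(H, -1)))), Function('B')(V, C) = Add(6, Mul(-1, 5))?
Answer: Rational(3, 252046) ≈ 1.1903e-5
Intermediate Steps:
Function('B')(V, C) = 1 (Function('B')(V, C) = Add(6, -5) = 1)
Function('I')(H) = Add(2, Mul(Rational(5, 3), Pow(H, -1))) (Function('I')(H) = Mul(Rational(1, 3), Add(6, Mul(-1, Mul(-5, Pow(H, -1))))) = Mul(Rational(1, 3), Add(6, Mul(5, Pow(H, -1)))) = Add(2, Mul(Rational(5, 3), Pow(H, -1))))
Function('s')(x) = Mul(2, x, Add(2, x, Mul(Rational(5, 3), Pow(x, -1)))) (Function('s')(x) = Mul(Add(x, x), Add(x, Add(2, Mul(Rational(5, 3), Pow(x, -1))))) = Mul(Mul(2, x), Add(2, x, Mul(Rational(5, 3), Pow(x, -1)))) = Mul(2, x, Add(2, x, Mul(Rational(5, 3), Pow(x, -1)))))
Pow(Add(Function('s')(Pow(Add(-7, Function('B')(3, 2)), 2)), 81276), -1) = Pow(Add(Add(Rational(10, 3), Mul(2, Pow(Pow(Add(-7, 1), 2), 2)), Mul(4, Pow(Add(-7, 1), 2))), 81276), -1) = Pow(Add(Add(Rational(10, 3), Mul(2, Pow(Pow(-6, 2), 2)), Mul(4, Pow(-6, 2))), 81276), -1) = Pow(Add(Add(Rational(10, 3), Mul(2, Pow(36, 2)), Mul(4, 36)), 81276), -1) = Pow(Add(Add(Rational(10, 3), Mul(2, 1296), 144), 81276), -1) = Pow(Add(Add(Rational(10, 3), 2592, 144), 81276), -1) = Pow(Add(Rational(8218, 3), 81276), -1) = Pow(Rational(252046, 3), -1) = Rational(3, 252046)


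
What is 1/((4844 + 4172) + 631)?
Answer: 1/9647 ≈ 0.00010366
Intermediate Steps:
1/((4844 + 4172) + 631) = 1/(9016 + 631) = 1/9647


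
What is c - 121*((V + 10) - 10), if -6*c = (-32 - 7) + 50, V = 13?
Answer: -9449/6 ≈ -1574.8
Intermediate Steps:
c = -11/6 (c = -((-32 - 7) + 50)/6 = -(-39 + 50)/6 = -⅙*11 = -11/6 ≈ -1.8333)
c - 121*((V + 10) - 10) = -11/6 - 121*((13 + 10) - 10) = -11/6 - 121*(23 - 10) = -11/6 - 121*13 = -11/6 - 1573 = -9449/6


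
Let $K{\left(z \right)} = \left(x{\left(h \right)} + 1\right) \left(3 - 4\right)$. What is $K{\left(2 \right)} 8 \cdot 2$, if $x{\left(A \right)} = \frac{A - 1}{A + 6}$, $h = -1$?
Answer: $- \frac{48}{5} \approx -9.6$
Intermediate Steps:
$x{\left(A \right)} = \frac{-1 + A}{6 + A}$
$K{\left(z \right)} = - \frac{3}{5}$ ($K{\left(z \right)} = \left(\frac{-1 - 1}{6 - 1} + 1\right) \left(3 - 4\right) = \left(\frac{1}{5} \left(-2\right) + 1\right) \left(-1\right) = \left(- \frac{2}{5} + 1\right) \left(-1\right) = \frac{3}{5} \left(-1\right) = - \frac{3}{5}$)
$K{\left(2 \right)} 8 \cdot 2 = \left(- \frac{3}{5}\right) 8 \cdot 2 = \left(- \frac{24}{5}\right) 2 = - \frac{48}{5}$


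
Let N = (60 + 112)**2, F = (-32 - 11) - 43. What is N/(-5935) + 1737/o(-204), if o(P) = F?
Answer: -12853319/510410 ≈ -25.182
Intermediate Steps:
F = -86 (F = -43 - 43 = -86)
o(P) = -86
N = 29584 (N = 172**2 = 29584)
N/(-5935) + 1737/o(-204) = 29584/(-5935) + 1737/(-86) = 29584*(-1/5935) + 1737*(-1/86) = -29584/5935 - 1737/86 = -12853319/510410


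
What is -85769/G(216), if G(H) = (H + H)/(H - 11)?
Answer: -17582645/432 ≈ -40701.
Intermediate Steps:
G(H) = 2*H/(-11 + H) (G(H) = (2*H)/(-11 + H) = 2*H/(-11 + H))
-85769/G(216) = -85769/(2*216/(-11 + 216)) = -85769/(2*216/205) = -85769/(2*216*(1/205)) = -85769/432/205 = -85769*205/432 = -17582645/432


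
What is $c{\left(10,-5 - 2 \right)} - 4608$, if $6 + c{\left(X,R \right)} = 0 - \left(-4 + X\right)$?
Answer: $-4620$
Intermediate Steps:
$c{\left(X,R \right)} = -2 - X$ ($c{\left(X,R \right)} = -6 + \left(0 - \left(-4 + X\right)\right) = -6 - \left(-4 + X\right) = -2 - X$)
$c{\left(10,-5 - 2 \right)} - 4608 = \left(-2 - 10\right) - 4608 = -12 - 4608 = -4620$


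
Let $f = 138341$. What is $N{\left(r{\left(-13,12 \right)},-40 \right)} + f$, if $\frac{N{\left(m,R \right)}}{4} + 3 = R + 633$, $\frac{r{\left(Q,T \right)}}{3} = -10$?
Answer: $140701$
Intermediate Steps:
$r{\left(Q,T \right)} = -30$ ($r{\left(Q,T \right)} = 3 \left(-10\right) = -30$)
$N{\left(m,R \right)} = 2520 + 4 R$ ($N{\left(m,R \right)} = -12 + 4 \left(R + 633\right) = -12 + 4 \left(633 + R\right) = -12 + \left(2532 + 4 R\right) = 2520 + 4 R$)
$N{\left(r{\left(-13,12 \right)},-40 \right)} + f = \left(2520 + 4 \left(-40\right)\right) + 138341 = \left(2520 - 160\right) + 138341 = 2360 + 138341 = 140701$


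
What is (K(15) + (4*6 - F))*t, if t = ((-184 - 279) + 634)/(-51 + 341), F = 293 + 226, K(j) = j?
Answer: -8208/29 ≈ -283.03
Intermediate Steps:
F = 519
t = 171/290 (t = (-463 + 634)/290 = 171*(1/290) = 171/290 ≈ 0.58965)
(K(15) + (4*6 - F))*t = (15 + (4*6 - 1*519))*(171/290) = (15 + (24 - 519))*(171/290) = (15 - 495)*(171/290) = -480*171/290 = -8208/29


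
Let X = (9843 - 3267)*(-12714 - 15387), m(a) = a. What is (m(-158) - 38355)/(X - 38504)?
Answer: 38513/184830680 ≈ 0.00020837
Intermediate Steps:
X = -184792176 (X = 6576*(-28101) = -184792176)
(m(-158) - 38355)/(X - 38504) = (-158 - 38355)/(-184792176 - 38504) = -38513/(-184830680) = -38513*(-1/184830680) = 38513/184830680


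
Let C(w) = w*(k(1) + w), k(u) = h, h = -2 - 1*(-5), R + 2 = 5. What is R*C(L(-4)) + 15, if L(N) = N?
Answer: 27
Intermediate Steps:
R = 3 (R = -2 + 5 = 3)
h = 3 (h = -2 + 5 = 3)
k(u) = 3
C(w) = w*(3 + w)
R*C(L(-4)) + 15 = 3*(-4*(3 - 4)) + 15 = 3*(-4*(-1)) + 15 = 3*4 + 15 = 12 + 15 = 27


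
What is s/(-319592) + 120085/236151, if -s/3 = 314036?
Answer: 65214487907/18867992598 ≈ 3.4564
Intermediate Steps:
s = -942108 (s = -3*314036 = -942108)
s/(-319592) + 120085/236151 = -942108/(-319592) + 120085/236151 = -942108*(-1/319592) + 120085*(1/236151) = 235527/79898 + 120085/236151 = 65214487907/18867992598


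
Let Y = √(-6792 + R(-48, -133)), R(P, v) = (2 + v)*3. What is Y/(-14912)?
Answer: -I*√7185/14912 ≈ -0.0056843*I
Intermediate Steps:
R(P, v) = 6 + 3*v
Y = I*√7185 (Y = √(-6792 + (6 + 3*(-133))) = √(-6792 + (6 - 399)) = √(-6792 - 393) = √(-7185) = I*√7185 ≈ 84.764*I)
Y/(-14912) = (I*√7185)/(-14912) = (I*√7185)*(-1/14912) = -I*√7185/14912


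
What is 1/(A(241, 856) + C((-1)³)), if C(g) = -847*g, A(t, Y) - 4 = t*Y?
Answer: 1/207147 ≈ 4.8275e-6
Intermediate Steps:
A(t, Y) = 4 + Y*t (A(t, Y) = 4 + t*Y = 4 + Y*t)
1/(A(241, 856) + C((-1)³)) = 1/((4 + 856*241) - 847*(-1)³) = 1/((4 + 206296) - 847*(-1)) = 1/(206300 + 847) = 1/207147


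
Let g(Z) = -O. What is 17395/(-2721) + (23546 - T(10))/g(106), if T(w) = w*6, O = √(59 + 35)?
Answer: -17395/2721 - 11743*√94/47 ≈ -2428.8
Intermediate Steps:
O = √94 ≈ 9.6954
T(w) = 6*w
g(Z) = -√94
17395/(-2721) + (23546 - T(10))/g(106) = 17395/(-2721) + (23546 - 6*10)/((-√94)) = 17395*(-1/2721) + (23546 - 1*60)*(-√94/94) = -17395/2721 + (23546 - 60)*(-√94/94) = -17395/2721 + 23486*(-√94/94) = -17395/2721 - 11743*√94/47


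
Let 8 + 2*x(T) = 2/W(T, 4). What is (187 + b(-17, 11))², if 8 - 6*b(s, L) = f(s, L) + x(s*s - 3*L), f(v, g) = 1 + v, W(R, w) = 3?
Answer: 11895601/324 ≈ 36715.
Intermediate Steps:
x(T) = -11/3 (x(T) = -4 + (2/3)/2 = -4 + (2*(⅓))/2 = -4 + (½)*(⅔) = -4 + ⅓ = -11/3)
b(s, L) = 16/9 - s/6 (b(s, L) = 4/3 - ((1 + s) - 11/3)/6 = 4/3 - (-8/3 + s)/6 = 4/3 + (4/9 - s/6) = 16/9 - s/6)
(187 + b(-17, 11))² = (187 + (16/9 - ⅙*(-17)))² = (187 + (16/9 + 17/6))² = (187 + 83/18)² = (3449/18)² = 11895601/324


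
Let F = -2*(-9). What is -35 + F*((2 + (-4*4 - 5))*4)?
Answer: -1403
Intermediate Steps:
F = 18
-35 + F*((2 + (-4*4 - 5))*4) = -35 + 18*((2 + (-4*4 - 5))*4) = -35 + 18*((2 + (-16 - 5))*4) = -35 + 18*((2 - 21)*4) = -35 + 18*(-19*4) = -35 + 18*(-76) = -35 - 1368 = -1403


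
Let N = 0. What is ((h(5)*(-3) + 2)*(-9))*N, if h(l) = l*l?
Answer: 0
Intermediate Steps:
h(l) = l²
((h(5)*(-3) + 2)*(-9))*N = ((5²*(-3) + 2)*(-9))*0 = ((25*(-3) + 2)*(-9))*0 = ((-75 + 2)*(-9))*0 = -73*(-9)*0 = 657*0 = 0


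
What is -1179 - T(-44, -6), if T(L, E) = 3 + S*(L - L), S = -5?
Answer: -1182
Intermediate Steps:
T(L, E) = 3 (T(L, E) = 3 - 5*(L - L) = 3 - 5*0 = 3 + 0 = 3)
-1179 - T(-44, -6) = -1179 - 1*3 = -1179 - 3 = -1182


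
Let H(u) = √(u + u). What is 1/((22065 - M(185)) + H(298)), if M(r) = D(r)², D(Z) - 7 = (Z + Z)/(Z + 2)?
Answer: 6720796527434/147752393268571595 - 1222830961*√149/295504786537143190 ≈ 4.5436e-5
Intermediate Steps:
D(Z) = 7 + 2*Z/(2 + Z) (D(Z) = 7 + (Z + Z)/(Z + 2) = 7 + (2*Z)/(2 + Z) = 7 + 2*Z/(2 + Z))
H(u) = √2*√u (H(u) = √(2*u) = √2*√u)
M(r) = (14 + 9*r)²/(2 + r)² (M(r) = ((14 + 9*r)/(2 + r))² = (14 + 9*r)²/(2 + r)²)
1/((22065 - M(185)) + H(298)) = 1/((22065 - (14 + 9*185)²/(2 + 185)²) + √2*√298) = 1/((22065 - (14 + 1665)²/187²) + 2*√149) = 1/((22065 - 1679²/34969) + 2*√149) = 1/((22065 - 2819041/34969) + 2*√149) = 1/(768771944/34969 + 2*√149)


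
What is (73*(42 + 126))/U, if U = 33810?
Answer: 292/805 ≈ 0.36273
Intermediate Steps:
(73*(42 + 126))/U = (73*(42 + 126))/33810 = (73*168)*(1/33810) = 12264*(1/33810) = 292/805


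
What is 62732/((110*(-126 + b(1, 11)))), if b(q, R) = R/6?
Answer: -188196/40975 ≈ -4.5929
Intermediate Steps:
b(q, R) = R/6 (b(q, R) = R*(⅙) = R/6)
62732/((110*(-126 + b(1, 11)))) = 62732/((110*(-126 + (⅙)*11))) = 62732/((110*(-126 + 11/6))) = 62732/((110*(-745/6))) = 62732/(-40975/3) = 62732*(-3/40975) = -188196/40975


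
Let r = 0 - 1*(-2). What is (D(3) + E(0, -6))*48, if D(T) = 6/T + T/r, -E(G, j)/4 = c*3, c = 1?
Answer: -408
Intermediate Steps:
r = 2 (r = 0 + 2 = 2)
E(G, j) = -12 (E(G, j) = -4*3 = -12)
D(T) = T/2 + 6/T (D(T) = 6/T + T/2 = T/2 + 6/T)
(D(3) + E(0, -6))*48 = (((½)*3 + 6/3) - 12)*48 = ((3/2 + 6*(⅓)) - 12)*48 = ((3/2 + 2) - 12)*48 = (7/2 - 12)*48 = -17/2*48 = -408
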